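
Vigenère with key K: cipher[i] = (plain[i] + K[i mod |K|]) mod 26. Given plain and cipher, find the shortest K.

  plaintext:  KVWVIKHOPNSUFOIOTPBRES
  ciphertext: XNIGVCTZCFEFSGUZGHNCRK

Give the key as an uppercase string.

NSML

  i= 0: X-K = 13 → N
  i= 1: N-V = 18 → S
  i= 2: I-W = 12 → M
  i= 3: G-V = 11 → L
  i= 4: V-I = 13 → N
  i= 5: C-K = 18 → S
  i= 6: T-H = 12 → M
  i= 7: Z-O = 11 → L
  i= 8: C-P = 13 → N
  i= 9: F-N = 18 → S
  i=10: E-S = 12 → M
  i=11: F-U = 11 → L
  i=12: S-F = 13 → N
  i=13: G-O = 18 → S
  i=14: U-I = 12 → M
  i=15: Z-O = 11 → L
  i=16: G-T = 13 → N
  i=17: H-P = 18 → S
  i=18: N-B = 12 → M
  i=19: C-R = 11 → L
  i=20: R-E = 13 → N
  i=21: K-S = 18 → S
  shifts repeat with period 4: NSML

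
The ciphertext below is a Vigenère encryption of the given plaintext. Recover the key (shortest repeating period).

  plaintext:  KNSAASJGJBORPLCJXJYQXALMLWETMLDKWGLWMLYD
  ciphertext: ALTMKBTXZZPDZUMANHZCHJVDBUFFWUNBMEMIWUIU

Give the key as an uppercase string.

QYBMKJKR

  i= 0: A-K = 16 → Q
  i= 1: L-N = 24 → Y
  i= 2: T-S =  1 → B
  i= 3: M-A = 12 → M
  i= 4: K-A = 10 → K
  i= 5: B-S =  9 → J
  i= 6: T-J = 10 → K
  i= 7: X-G = 17 → R
  i= 8: Z-J = 16 → Q
  i= 9: Z-B = 24 → Y
  i=10: P-O =  1 → B
  i=11: D-R = 12 → M
  i=12: Z-P = 10 → K
  i=13: U-L =  9 → J
  i=14: M-C = 10 → K
  i=15: A-J = 17 → R
  i=16: N-X = 16 → Q
  i=17: H-J = 24 → Y
  i=18: Z-Y =  1 → B
  i=19: C-Q = 12 → M
  i=20: H-X = 10 → K
  i=21: J-A =  9 → J
  i=22: V-L = 10 → K
  i=23: D-M = 17 → R
  i=24: B-L = 16 → Q
  i=25: U-W = 24 → Y
  i=26: F-E =  1 → B
  i=27: F-T = 12 → M
  i=28: W-M = 10 → K
  i=29: U-L =  9 → J
  i=30: N-D = 10 → K
  i=31: B-K = 17 → R
  i=32: M-W = 16 → Q
  i=33: E-G = 24 → Y
  i=34: M-L =  1 → B
  i=35: I-W = 12 → M
  i=36: W-M = 10 → K
  i=37: U-L =  9 → J
  i=38: I-Y = 10 → K
  i=39: U-D = 17 → R
  shifts repeat with period 8: QYBMKJKR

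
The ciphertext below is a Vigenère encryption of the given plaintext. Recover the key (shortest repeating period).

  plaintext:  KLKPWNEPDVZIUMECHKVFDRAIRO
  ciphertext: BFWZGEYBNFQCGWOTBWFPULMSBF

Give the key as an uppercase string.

RUMKK

  i= 0: B-K = 17 → R
  i= 1: F-L = 20 → U
  i= 2: W-K = 12 → M
  i= 3: Z-P = 10 → K
  i= 4: G-W = 10 → K
  i= 5: E-N = 17 → R
  i= 6: Y-E = 20 → U
  i= 7: B-P = 12 → M
  i= 8: N-D = 10 → K
  i= 9: F-V = 10 → K
  i=10: Q-Z = 17 → R
  i=11: C-I = 20 → U
  i=12: G-U = 12 → M
  i=13: W-M = 10 → K
  i=14: O-E = 10 → K
  i=15: T-C = 17 → R
  i=16: B-H = 20 → U
  i=17: W-K = 12 → M
  i=18: F-V = 10 → K
  i=19: P-F = 10 → K
  i=20: U-D = 17 → R
  i=21: L-R = 20 → U
  i=22: M-A = 12 → M
  i=23: S-I = 10 → K
  i=24: B-R = 10 → K
  i=25: F-O = 17 → R
  shifts repeat with period 5: RUMKK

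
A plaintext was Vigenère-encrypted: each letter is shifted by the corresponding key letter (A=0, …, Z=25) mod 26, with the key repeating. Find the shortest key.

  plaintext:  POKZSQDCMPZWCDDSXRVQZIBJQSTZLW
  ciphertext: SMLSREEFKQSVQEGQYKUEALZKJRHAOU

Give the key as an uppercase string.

  i= 0: S-P =  3 → D
  i= 1: M-O = 24 → Y
  i= 2: L-K =  1 → B
  i= 3: S-Z = 19 → T
  i= 4: R-S = 25 → Z
  i= 5: E-Q = 14 → O
  i= 6: E-D =  1 → B
  i= 7: F-C =  3 → D
  i= 8: K-M = 24 → Y
  i= 9: Q-P =  1 → B
  i=10: S-Z = 19 → T
  i=11: V-W = 25 → Z
  i=12: Q-C = 14 → O
  i=13: E-D =  1 → B
  i=14: G-D =  3 → D
  i=15: Q-S = 24 → Y
  i=16: Y-X =  1 → B
  i=17: K-R = 19 → T
  i=18: U-V = 25 → Z
  i=19: E-Q = 14 → O
  i=20: A-Z =  1 → B
  i=21: L-I =  3 → D
  i=22: Z-B = 24 → Y
  i=23: K-J =  1 → B
  i=24: J-Q = 19 → T
  i=25: R-S = 25 → Z
  i=26: H-T = 14 → O
  i=27: A-Z =  1 → B
  i=28: O-L =  3 → D
  i=29: U-W = 24 → Y
  shifts repeat with period 7: DYBTZOB

DYBTZOB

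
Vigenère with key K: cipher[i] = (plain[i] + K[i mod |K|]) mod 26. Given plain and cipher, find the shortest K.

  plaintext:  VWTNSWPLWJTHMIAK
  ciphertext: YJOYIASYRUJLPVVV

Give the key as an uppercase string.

DNVLQE

  i= 0: Y-V =  3 → D
  i= 1: J-W = 13 → N
  i= 2: O-T = 21 → V
  i= 3: Y-N = 11 → L
  i= 4: I-S = 16 → Q
  i= 5: A-W =  4 → E
  i= 6: S-P =  3 → D
  i= 7: Y-L = 13 → N
  i= 8: R-W = 21 → V
  i= 9: U-J = 11 → L
  i=10: J-T = 16 → Q
  i=11: L-H =  4 → E
  i=12: P-M =  3 → D
  i=13: V-I = 13 → N
  i=14: V-A = 21 → V
  i=15: V-K = 11 → L
  shifts repeat with period 6: DNVLQE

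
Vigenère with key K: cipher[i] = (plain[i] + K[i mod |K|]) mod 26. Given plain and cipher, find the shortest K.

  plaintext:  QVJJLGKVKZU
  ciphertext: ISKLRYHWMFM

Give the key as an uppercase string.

SXBCG

  i= 0: I-Q = 18 → S
  i= 1: S-V = 23 → X
  i= 2: K-J =  1 → B
  i= 3: L-J =  2 → C
  i= 4: R-L =  6 → G
  i= 5: Y-G = 18 → S
  i= 6: H-K = 23 → X
  i= 7: W-V =  1 → B
  i= 8: M-K =  2 → C
  i= 9: F-Z =  6 → G
  i=10: M-U = 18 → S
  shifts repeat with period 5: SXBCG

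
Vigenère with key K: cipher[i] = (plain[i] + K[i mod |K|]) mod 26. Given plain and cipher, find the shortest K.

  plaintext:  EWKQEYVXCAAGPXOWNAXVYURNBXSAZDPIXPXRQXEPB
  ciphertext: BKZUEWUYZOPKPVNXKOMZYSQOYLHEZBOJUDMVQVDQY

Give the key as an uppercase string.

  i= 0: B-E = 23 → X
  i= 1: K-W = 14 → O
  i= 2: Z-K = 15 → P
  i= 3: U-Q =  4 → E
  i= 4: E-E =  0 → A
  i= 5: W-Y = 24 → Y
  i= 6: U-V = 25 → Z
  i= 7: Y-X =  1 → B
  i= 8: Z-C = 23 → X
  i= 9: O-A = 14 → O
  i=10: P-A = 15 → P
  i=11: K-G =  4 → E
  i=12: P-P =  0 → A
  i=13: V-X = 24 → Y
  i=14: N-O = 25 → Z
  i=15: X-W =  1 → B
  i=16: K-N = 23 → X
  i=17: O-A = 14 → O
  i=18: M-X = 15 → P
  i=19: Z-V =  4 → E
  i=20: Y-Y =  0 → A
  i=21: S-U = 24 → Y
  i=22: Q-R = 25 → Z
  i=23: O-N =  1 → B
  i=24: Y-B = 23 → X
  i=25: L-X = 14 → O
  i=26: H-S = 15 → P
  i=27: E-A =  4 → E
  i=28: Z-Z =  0 → A
  i=29: B-D = 24 → Y
  i=30: O-P = 25 → Z
  i=31: J-I =  1 → B
  i=32: U-X = 23 → X
  i=33: D-P = 14 → O
  i=34: M-X = 15 → P
  i=35: V-R =  4 → E
  i=36: Q-Q =  0 → A
  i=37: V-X = 24 → Y
  i=38: D-E = 25 → Z
  i=39: Q-P =  1 → B
  i=40: Y-B = 23 → X
  shifts repeat with period 8: XOPEAYZB

XOPEAYZB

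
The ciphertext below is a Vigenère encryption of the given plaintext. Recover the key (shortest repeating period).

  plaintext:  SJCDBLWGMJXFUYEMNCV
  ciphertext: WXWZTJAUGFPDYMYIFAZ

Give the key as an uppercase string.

EOUWSY

  i= 0: W-S =  4 → E
  i= 1: X-J = 14 → O
  i= 2: W-C = 20 → U
  i= 3: Z-D = 22 → W
  i= 4: T-B = 18 → S
  i= 5: J-L = 24 → Y
  i= 6: A-W =  4 → E
  i= 7: U-G = 14 → O
  i= 8: G-M = 20 → U
  i= 9: F-J = 22 → W
  i=10: P-X = 18 → S
  i=11: D-F = 24 → Y
  i=12: Y-U =  4 → E
  i=13: M-Y = 14 → O
  i=14: Y-E = 20 → U
  i=15: I-M = 22 → W
  i=16: F-N = 18 → S
  i=17: A-C = 24 → Y
  i=18: Z-V =  4 → E
  shifts repeat with period 6: EOUWSY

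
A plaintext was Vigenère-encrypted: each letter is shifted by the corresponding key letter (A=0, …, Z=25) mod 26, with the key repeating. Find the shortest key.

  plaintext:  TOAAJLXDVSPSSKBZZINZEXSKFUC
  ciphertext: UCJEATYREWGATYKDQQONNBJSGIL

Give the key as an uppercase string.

  i= 0: U-T =  1 → B
  i= 1: C-O = 14 → O
  i= 2: J-A =  9 → J
  i= 3: E-A =  4 → E
  i= 4: A-J = 17 → R
  i= 5: T-L =  8 → I
  i= 6: Y-X =  1 → B
  i= 7: R-D = 14 → O
  i= 8: E-V =  9 → J
  i= 9: W-S =  4 → E
  i=10: G-P = 17 → R
  i=11: A-S =  8 → I
  i=12: T-S =  1 → B
  i=13: Y-K = 14 → O
  i=14: K-B =  9 → J
  i=15: D-Z =  4 → E
  i=16: Q-Z = 17 → R
  i=17: Q-I =  8 → I
  i=18: O-N =  1 → B
  i=19: N-Z = 14 → O
  i=20: N-E =  9 → J
  i=21: B-X =  4 → E
  i=22: J-S = 17 → R
  i=23: S-K =  8 → I
  i=24: G-F =  1 → B
  i=25: I-U = 14 → O
  i=26: L-C =  9 → J
  shifts repeat with period 6: BOJERI

BOJERI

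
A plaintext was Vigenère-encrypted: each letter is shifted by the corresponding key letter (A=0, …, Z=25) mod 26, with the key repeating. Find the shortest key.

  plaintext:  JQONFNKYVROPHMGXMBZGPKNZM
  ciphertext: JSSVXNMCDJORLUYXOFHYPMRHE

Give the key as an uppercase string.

  i= 0: J-J =  0 → A
  i= 1: S-Q =  2 → C
  i= 2: S-O =  4 → E
  i= 3: V-N =  8 → I
  i= 4: X-F = 18 → S
  i= 5: N-N =  0 → A
  i= 6: M-K =  2 → C
  i= 7: C-Y =  4 → E
  i= 8: D-V =  8 → I
  i= 9: J-R = 18 → S
  i=10: O-O =  0 → A
  i=11: R-P =  2 → C
  i=12: L-H =  4 → E
  i=13: U-M =  8 → I
  i=14: Y-G = 18 → S
  i=15: X-X =  0 → A
  i=16: O-M =  2 → C
  i=17: F-B =  4 → E
  i=18: H-Z =  8 → I
  i=19: Y-G = 18 → S
  i=20: P-P =  0 → A
  i=21: M-K =  2 → C
  i=22: R-N =  4 → E
  i=23: H-Z =  8 → I
  i=24: E-M = 18 → S
  shifts repeat with period 5: ACEIS

ACEIS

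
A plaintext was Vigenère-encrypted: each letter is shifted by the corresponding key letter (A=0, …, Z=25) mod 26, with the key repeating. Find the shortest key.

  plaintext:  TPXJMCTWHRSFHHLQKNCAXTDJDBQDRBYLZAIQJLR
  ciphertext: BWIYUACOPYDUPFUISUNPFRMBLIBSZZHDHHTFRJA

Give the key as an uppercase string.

IHLPIYJS

  i= 0: B-T =  8 → I
  i= 1: W-P =  7 → H
  i= 2: I-X = 11 → L
  i= 3: Y-J = 15 → P
  i= 4: U-M =  8 → I
  i= 5: A-C = 24 → Y
  i= 6: C-T =  9 → J
  i= 7: O-W = 18 → S
  i= 8: P-H =  8 → I
  i= 9: Y-R =  7 → H
  i=10: D-S = 11 → L
  i=11: U-F = 15 → P
  i=12: P-H =  8 → I
  i=13: F-H = 24 → Y
  i=14: U-L =  9 → J
  i=15: I-Q = 18 → S
  i=16: S-K =  8 → I
  i=17: U-N =  7 → H
  i=18: N-C = 11 → L
  i=19: P-A = 15 → P
  i=20: F-X =  8 → I
  i=21: R-T = 24 → Y
  i=22: M-D =  9 → J
  i=23: B-J = 18 → S
  i=24: L-D =  8 → I
  i=25: I-B =  7 → H
  i=26: B-Q = 11 → L
  i=27: S-D = 15 → P
  i=28: Z-R =  8 → I
  i=29: Z-B = 24 → Y
  i=30: H-Y =  9 → J
  i=31: D-L = 18 → S
  i=32: H-Z =  8 → I
  i=33: H-A =  7 → H
  i=34: T-I = 11 → L
  i=35: F-Q = 15 → P
  i=36: R-J =  8 → I
  i=37: J-L = 24 → Y
  i=38: A-R =  9 → J
  shifts repeat with period 8: IHLPIYJS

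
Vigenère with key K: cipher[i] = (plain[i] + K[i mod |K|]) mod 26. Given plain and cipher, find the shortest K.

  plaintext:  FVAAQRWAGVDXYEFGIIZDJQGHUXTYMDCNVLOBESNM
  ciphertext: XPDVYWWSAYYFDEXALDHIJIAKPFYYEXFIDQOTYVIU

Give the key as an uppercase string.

SUDVIFA

  i= 0: X-F = 18 → S
  i= 1: P-V = 20 → U
  i= 2: D-A =  3 → D
  i= 3: V-A = 21 → V
  i= 4: Y-Q =  8 → I
  i= 5: W-R =  5 → F
  i= 6: W-W =  0 → A
  i= 7: S-A = 18 → S
  i= 8: A-G = 20 → U
  i= 9: Y-V =  3 → D
  i=10: Y-D = 21 → V
  i=11: F-X =  8 → I
  i=12: D-Y =  5 → F
  i=13: E-E =  0 → A
  i=14: X-F = 18 → S
  i=15: A-G = 20 → U
  i=16: L-I =  3 → D
  i=17: D-I = 21 → V
  i=18: H-Z =  8 → I
  i=19: I-D =  5 → F
  i=20: J-J =  0 → A
  i=21: I-Q = 18 → S
  i=22: A-G = 20 → U
  i=23: K-H =  3 → D
  i=24: P-U = 21 → V
  i=25: F-X =  8 → I
  i=26: Y-T =  5 → F
  i=27: Y-Y =  0 → A
  i=28: E-M = 18 → S
  i=29: X-D = 20 → U
  i=30: F-C =  3 → D
  i=31: I-N = 21 → V
  i=32: D-V =  8 → I
  i=33: Q-L =  5 → F
  i=34: O-O =  0 → A
  i=35: T-B = 18 → S
  i=36: Y-E = 20 → U
  i=37: V-S =  3 → D
  i=38: I-N = 21 → V
  i=39: U-M =  8 → I
  shifts repeat with period 7: SUDVIFA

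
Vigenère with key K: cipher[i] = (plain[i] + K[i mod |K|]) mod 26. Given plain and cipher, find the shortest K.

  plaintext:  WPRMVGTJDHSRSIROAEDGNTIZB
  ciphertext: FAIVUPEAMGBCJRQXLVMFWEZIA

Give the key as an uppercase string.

  i= 0: F-W =  9 → J
  i= 1: A-P = 11 → L
  i= 2: I-R = 17 → R
  i= 3: V-M =  9 → J
  i= 4: U-V = 25 → Z
  i= 5: P-G =  9 → J
  i= 6: E-T = 11 → L
  i= 7: A-J = 17 → R
  i= 8: M-D =  9 → J
  i= 9: G-H = 25 → Z
  i=10: B-S =  9 → J
  i=11: C-R = 11 → L
  i=12: J-S = 17 → R
  i=13: R-I =  9 → J
  i=14: Q-R = 25 → Z
  i=15: X-O =  9 → J
  i=16: L-A = 11 → L
  i=17: V-E = 17 → R
  i=18: M-D =  9 → J
  i=19: F-G = 25 → Z
  i=20: W-N =  9 → J
  i=21: E-T = 11 → L
  i=22: Z-I = 17 → R
  i=23: I-Z =  9 → J
  i=24: A-B = 25 → Z
  shifts repeat with period 5: JLRJZ

JLRJZ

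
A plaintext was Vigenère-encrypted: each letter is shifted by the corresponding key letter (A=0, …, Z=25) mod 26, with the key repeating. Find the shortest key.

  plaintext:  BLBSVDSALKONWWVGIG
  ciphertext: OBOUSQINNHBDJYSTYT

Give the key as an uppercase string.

  i= 0: O-B = 13 → N
  i= 1: B-L = 16 → Q
  i= 2: O-B = 13 → N
  i= 3: U-S =  2 → C
  i= 4: S-V = 23 → X
  i= 5: Q-D = 13 → N
  i= 6: I-S = 16 → Q
  i= 7: N-A = 13 → N
  i= 8: N-L =  2 → C
  i= 9: H-K = 23 → X
  i=10: B-O = 13 → N
  i=11: D-N = 16 → Q
  i=12: J-W = 13 → N
  i=13: Y-W =  2 → C
  i=14: S-V = 23 → X
  i=15: T-G = 13 → N
  i=16: Y-I = 16 → Q
  i=17: T-G = 13 → N
  shifts repeat with period 5: NQNCX

NQNCX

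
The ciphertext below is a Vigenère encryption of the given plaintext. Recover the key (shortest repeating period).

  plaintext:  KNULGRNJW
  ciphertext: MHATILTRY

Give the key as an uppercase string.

CUGI

  i= 0: M-K =  2 → C
  i= 1: H-N = 20 → U
  i= 2: A-U =  6 → G
  i= 3: T-L =  8 → I
  i= 4: I-G =  2 → C
  i= 5: L-R = 20 → U
  i= 6: T-N =  6 → G
  i= 7: R-J =  8 → I
  i= 8: Y-W =  2 → C
  shifts repeat with period 4: CUGI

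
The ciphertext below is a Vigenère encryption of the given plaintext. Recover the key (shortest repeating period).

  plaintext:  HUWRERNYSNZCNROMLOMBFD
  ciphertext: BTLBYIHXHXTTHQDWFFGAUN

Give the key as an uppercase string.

  i= 0: B-H = 20 → U
  i= 1: T-U = 25 → Z
  i= 2: L-W = 15 → P
  i= 3: B-R = 10 → K
  i= 4: Y-E = 20 → U
  i= 5: I-R = 17 → R
  i= 6: H-N = 20 → U
  i= 7: X-Y = 25 → Z
  i= 8: H-S = 15 → P
  i= 9: X-N = 10 → K
  i=10: T-Z = 20 → U
  i=11: T-C = 17 → R
  i=12: H-N = 20 → U
  i=13: Q-R = 25 → Z
  i=14: D-O = 15 → P
  i=15: W-M = 10 → K
  i=16: F-L = 20 → U
  i=17: F-O = 17 → R
  i=18: G-M = 20 → U
  i=19: A-B = 25 → Z
  i=20: U-F = 15 → P
  i=21: N-D = 10 → K
  shifts repeat with period 6: UZPKUR

UZPKUR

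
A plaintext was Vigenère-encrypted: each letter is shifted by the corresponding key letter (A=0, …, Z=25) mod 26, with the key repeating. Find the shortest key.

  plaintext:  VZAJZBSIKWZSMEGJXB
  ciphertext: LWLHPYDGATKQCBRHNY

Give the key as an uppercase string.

  i= 0: L-V = 16 → Q
  i= 1: W-Z = 23 → X
  i= 2: L-A = 11 → L
  i= 3: H-J = 24 → Y
  i= 4: P-Z = 16 → Q
  i= 5: Y-B = 23 → X
  i= 6: D-S = 11 → L
  i= 7: G-I = 24 → Y
  i= 8: A-K = 16 → Q
  i= 9: T-W = 23 → X
  i=10: K-Z = 11 → L
  i=11: Q-S = 24 → Y
  i=12: C-M = 16 → Q
  i=13: B-E = 23 → X
  i=14: R-G = 11 → L
  i=15: H-J = 24 → Y
  i=16: N-X = 16 → Q
  i=17: Y-B = 23 → X
  shifts repeat with period 4: QXLY

QXLY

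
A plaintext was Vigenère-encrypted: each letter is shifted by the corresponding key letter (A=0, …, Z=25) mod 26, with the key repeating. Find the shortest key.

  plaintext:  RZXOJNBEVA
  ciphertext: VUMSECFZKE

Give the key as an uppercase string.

  i= 0: V-R =  4 → E
  i= 1: U-Z = 21 → V
  i= 2: M-X = 15 → P
  i= 3: S-O =  4 → E
  i= 4: E-J = 21 → V
  i= 5: C-N = 15 → P
  i= 6: F-B =  4 → E
  i= 7: Z-E = 21 → V
  i= 8: K-V = 15 → P
  i= 9: E-A =  4 → E
  shifts repeat with period 3: EVP

EVP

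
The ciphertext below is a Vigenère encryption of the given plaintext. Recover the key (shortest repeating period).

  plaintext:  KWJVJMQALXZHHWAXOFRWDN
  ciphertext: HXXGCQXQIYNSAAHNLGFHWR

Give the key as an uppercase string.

  i= 0: H-K = 23 → X
  i= 1: X-W =  1 → B
  i= 2: X-J = 14 → O
  i= 3: G-V = 11 → L
  i= 4: C-J = 19 → T
  i= 5: Q-M =  4 → E
  i= 6: X-Q =  7 → H
  i= 7: Q-A = 16 → Q
  i= 8: I-L = 23 → X
  i= 9: Y-X =  1 → B
  i=10: N-Z = 14 → O
  i=11: S-H = 11 → L
  i=12: A-H = 19 → T
  i=13: A-W =  4 → E
  i=14: H-A =  7 → H
  i=15: N-X = 16 → Q
  i=16: L-O = 23 → X
  i=17: G-F =  1 → B
  i=18: F-R = 14 → O
  i=19: H-W = 11 → L
  i=20: W-D = 19 → T
  i=21: R-N =  4 → E
  shifts repeat with period 8: XBOLTEHQ

XBOLTEHQ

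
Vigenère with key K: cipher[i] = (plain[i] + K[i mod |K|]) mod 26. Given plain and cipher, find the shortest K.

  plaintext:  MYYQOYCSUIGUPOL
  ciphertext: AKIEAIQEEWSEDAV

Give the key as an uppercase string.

  i= 0: A-M = 14 → O
  i= 1: K-Y = 12 → M
  i= 2: I-Y = 10 → K
  i= 3: E-Q = 14 → O
  i= 4: A-O = 12 → M
  i= 5: I-Y = 10 → K
  i= 6: Q-C = 14 → O
  i= 7: E-S = 12 → M
  i= 8: E-U = 10 → K
  i= 9: W-I = 14 → O
  i=10: S-G = 12 → M
  i=11: E-U = 10 → K
  i=12: D-P = 14 → O
  i=13: A-O = 12 → M
  i=14: V-L = 10 → K
  shifts repeat with period 3: OMK

OMK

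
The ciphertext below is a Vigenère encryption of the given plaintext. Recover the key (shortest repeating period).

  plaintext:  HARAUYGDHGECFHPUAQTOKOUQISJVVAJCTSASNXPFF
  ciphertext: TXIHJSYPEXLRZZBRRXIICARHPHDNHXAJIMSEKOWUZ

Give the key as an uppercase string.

  i= 0: T-H = 12 → M
  i= 1: X-A = 23 → X
  i= 2: I-R = 17 → R
  i= 3: H-A =  7 → H
  i= 4: J-U = 15 → P
  i= 5: S-Y = 20 → U
  i= 6: Y-G = 18 → S
  i= 7: P-D = 12 → M
  i= 8: E-H = 23 → X
  i= 9: X-G = 17 → R
  i=10: L-E =  7 → H
  i=11: R-C = 15 → P
  i=12: Z-F = 20 → U
  i=13: Z-H = 18 → S
  i=14: B-P = 12 → M
  i=15: R-U = 23 → X
  i=16: R-A = 17 → R
  i=17: X-Q =  7 → H
  i=18: I-T = 15 → P
  i=19: I-O = 20 → U
  i=20: C-K = 18 → S
  i=21: A-O = 12 → M
  i=22: R-U = 23 → X
  i=23: H-Q = 17 → R
  i=24: P-I =  7 → H
  i=25: H-S = 15 → P
  i=26: D-J = 20 → U
  i=27: N-V = 18 → S
  i=28: H-V = 12 → M
  i=29: X-A = 23 → X
  i=30: A-J = 17 → R
  i=31: J-C =  7 → H
  i=32: I-T = 15 → P
  i=33: M-S = 20 → U
  i=34: S-A = 18 → S
  i=35: E-S = 12 → M
  i=36: K-N = 23 → X
  i=37: O-X = 17 → R
  i=38: W-P =  7 → H
  i=39: U-F = 15 → P
  i=40: Z-F = 20 → U
  shifts repeat with period 7: MXRHPUS

MXRHPUS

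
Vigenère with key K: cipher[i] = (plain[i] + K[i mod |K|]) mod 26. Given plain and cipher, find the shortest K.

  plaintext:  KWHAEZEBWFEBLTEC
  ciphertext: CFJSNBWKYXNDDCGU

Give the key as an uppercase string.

SJC

  i= 0: C-K = 18 → S
  i= 1: F-W =  9 → J
  i= 2: J-H =  2 → C
  i= 3: S-A = 18 → S
  i= 4: N-E =  9 → J
  i= 5: B-Z =  2 → C
  i= 6: W-E = 18 → S
  i= 7: K-B =  9 → J
  i= 8: Y-W =  2 → C
  i= 9: X-F = 18 → S
  i=10: N-E =  9 → J
  i=11: D-B =  2 → C
  i=12: D-L = 18 → S
  i=13: C-T =  9 → J
  i=14: G-E =  2 → C
  i=15: U-C = 18 → S
  shifts repeat with period 3: SJC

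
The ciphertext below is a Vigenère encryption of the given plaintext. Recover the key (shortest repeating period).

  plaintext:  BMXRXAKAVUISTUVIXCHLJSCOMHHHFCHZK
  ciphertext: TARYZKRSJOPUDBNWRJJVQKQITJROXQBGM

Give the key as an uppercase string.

  i= 0: T-B = 18 → S
  i= 1: A-M = 14 → O
  i= 2: R-X = 20 → U
  i= 3: Y-R =  7 → H
  i= 4: Z-X =  2 → C
  i= 5: K-A = 10 → K
  i= 6: R-K =  7 → H
  i= 7: S-A = 18 → S
  i= 8: J-V = 14 → O
  i= 9: O-U = 20 → U
  i=10: P-I =  7 → H
  i=11: U-S =  2 → C
  i=12: D-T = 10 → K
  i=13: B-U =  7 → H
  i=14: N-V = 18 → S
  i=15: W-I = 14 → O
  i=16: R-X = 20 → U
  i=17: J-C =  7 → H
  i=18: J-H =  2 → C
  i=19: V-L = 10 → K
  i=20: Q-J =  7 → H
  i=21: K-S = 18 → S
  i=22: Q-C = 14 → O
  i=23: I-O = 20 → U
  i=24: T-M =  7 → H
  i=25: J-H =  2 → C
  i=26: R-H = 10 → K
  i=27: O-H =  7 → H
  i=28: X-F = 18 → S
  i=29: Q-C = 14 → O
  i=30: B-H = 20 → U
  i=31: G-Z =  7 → H
  i=32: M-K =  2 → C
  shifts repeat with period 7: SOUHCKH

SOUHCKH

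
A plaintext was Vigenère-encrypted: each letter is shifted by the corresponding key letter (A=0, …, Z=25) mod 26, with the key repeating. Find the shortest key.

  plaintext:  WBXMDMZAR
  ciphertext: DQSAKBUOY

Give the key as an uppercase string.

  i= 0: D-W =  7 → H
  i= 1: Q-B = 15 → P
  i= 2: S-X = 21 → V
  i= 3: A-M = 14 → O
  i= 4: K-D =  7 → H
  i= 5: B-M = 15 → P
  i= 6: U-Z = 21 → V
  i= 7: O-A = 14 → O
  i= 8: Y-R =  7 → H
  shifts repeat with period 4: HPVO

HPVO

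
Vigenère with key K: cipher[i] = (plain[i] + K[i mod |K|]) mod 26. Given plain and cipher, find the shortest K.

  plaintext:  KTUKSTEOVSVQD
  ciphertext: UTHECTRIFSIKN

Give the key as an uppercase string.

  i= 0: U-K = 10 → K
  i= 1: T-T =  0 → A
  i= 2: H-U = 13 → N
  i= 3: E-K = 20 → U
  i= 4: C-S = 10 → K
  i= 5: T-T =  0 → A
  i= 6: R-E = 13 → N
  i= 7: I-O = 20 → U
  i= 8: F-V = 10 → K
  i= 9: S-S =  0 → A
  i=10: I-V = 13 → N
  i=11: K-Q = 20 → U
  i=12: N-D = 10 → K
  shifts repeat with period 4: KANU

KANU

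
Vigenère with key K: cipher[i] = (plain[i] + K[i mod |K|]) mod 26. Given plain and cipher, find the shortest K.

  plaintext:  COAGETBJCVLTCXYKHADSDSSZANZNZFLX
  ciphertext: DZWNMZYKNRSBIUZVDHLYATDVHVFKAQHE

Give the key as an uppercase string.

BLWHIGX

  i= 0: D-C =  1 → B
  i= 1: Z-O = 11 → L
  i= 2: W-A = 22 → W
  i= 3: N-G =  7 → H
  i= 4: M-E =  8 → I
  i= 5: Z-T =  6 → G
  i= 6: Y-B = 23 → X
  i= 7: K-J =  1 → B
  i= 8: N-C = 11 → L
  i= 9: R-V = 22 → W
  i=10: S-L =  7 → H
  i=11: B-T =  8 → I
  i=12: I-C =  6 → G
  i=13: U-X = 23 → X
  i=14: Z-Y =  1 → B
  i=15: V-K = 11 → L
  i=16: D-H = 22 → W
  i=17: H-A =  7 → H
  i=18: L-D =  8 → I
  i=19: Y-S =  6 → G
  i=20: A-D = 23 → X
  i=21: T-S =  1 → B
  i=22: D-S = 11 → L
  i=23: V-Z = 22 → W
  i=24: H-A =  7 → H
  i=25: V-N =  8 → I
  i=26: F-Z =  6 → G
  i=27: K-N = 23 → X
  i=28: A-Z =  1 → B
  i=29: Q-F = 11 → L
  i=30: H-L = 22 → W
  i=31: E-X =  7 → H
  shifts repeat with period 7: BLWHIGX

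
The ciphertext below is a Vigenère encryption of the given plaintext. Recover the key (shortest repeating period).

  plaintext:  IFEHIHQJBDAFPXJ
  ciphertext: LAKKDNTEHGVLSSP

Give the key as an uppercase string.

DVG

  i= 0: L-I =  3 → D
  i= 1: A-F = 21 → V
  i= 2: K-E =  6 → G
  i= 3: K-H =  3 → D
  i= 4: D-I = 21 → V
  i= 5: N-H =  6 → G
  i= 6: T-Q =  3 → D
  i= 7: E-J = 21 → V
  i= 8: H-B =  6 → G
  i= 9: G-D =  3 → D
  i=10: V-A = 21 → V
  i=11: L-F =  6 → G
  i=12: S-P =  3 → D
  i=13: S-X = 21 → V
  i=14: P-J =  6 → G
  shifts repeat with period 3: DVG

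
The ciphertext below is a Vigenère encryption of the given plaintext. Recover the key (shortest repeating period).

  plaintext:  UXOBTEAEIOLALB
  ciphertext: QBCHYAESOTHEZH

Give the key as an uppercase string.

WEOGF

  i= 0: Q-U = 22 → W
  i= 1: B-X =  4 → E
  i= 2: C-O = 14 → O
  i= 3: H-B =  6 → G
  i= 4: Y-T =  5 → F
  i= 5: A-E = 22 → W
  i= 6: E-A =  4 → E
  i= 7: S-E = 14 → O
  i= 8: O-I =  6 → G
  i= 9: T-O =  5 → F
  i=10: H-L = 22 → W
  i=11: E-A =  4 → E
  i=12: Z-L = 14 → O
  i=13: H-B =  6 → G
  shifts repeat with period 5: WEOGF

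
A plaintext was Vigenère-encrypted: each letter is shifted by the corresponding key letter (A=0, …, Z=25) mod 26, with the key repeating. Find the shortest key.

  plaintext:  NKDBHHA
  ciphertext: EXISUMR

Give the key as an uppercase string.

  i= 0: E-N = 17 → R
  i= 1: X-K = 13 → N
  i= 2: I-D =  5 → F
  i= 3: S-B = 17 → R
  i= 4: U-H = 13 → N
  i= 5: M-H =  5 → F
  i= 6: R-A = 17 → R
  shifts repeat with period 3: RNF

RNF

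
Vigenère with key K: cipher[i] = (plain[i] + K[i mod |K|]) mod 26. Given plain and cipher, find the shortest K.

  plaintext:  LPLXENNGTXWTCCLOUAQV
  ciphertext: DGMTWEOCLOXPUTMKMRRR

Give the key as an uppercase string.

SRBW

  i= 0: D-L = 18 → S
  i= 1: G-P = 17 → R
  i= 2: M-L =  1 → B
  i= 3: T-X = 22 → W
  i= 4: W-E = 18 → S
  i= 5: E-N = 17 → R
  i= 6: O-N =  1 → B
  i= 7: C-G = 22 → W
  i= 8: L-T = 18 → S
  i= 9: O-X = 17 → R
  i=10: X-W =  1 → B
  i=11: P-T = 22 → W
  i=12: U-C = 18 → S
  i=13: T-C = 17 → R
  i=14: M-L =  1 → B
  i=15: K-O = 22 → W
  i=16: M-U = 18 → S
  i=17: R-A = 17 → R
  i=18: R-Q =  1 → B
  i=19: R-V = 22 → W
  shifts repeat with period 4: SRBW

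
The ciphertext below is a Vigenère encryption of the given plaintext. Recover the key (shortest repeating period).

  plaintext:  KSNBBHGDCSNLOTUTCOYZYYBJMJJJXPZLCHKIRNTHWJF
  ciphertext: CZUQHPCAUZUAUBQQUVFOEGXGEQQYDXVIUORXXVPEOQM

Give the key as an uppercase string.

  i= 0: C-K = 18 → S
  i= 1: Z-S =  7 → H
  i= 2: U-N =  7 → H
  i= 3: Q-B = 15 → P
  i= 4: H-B =  6 → G
  i= 5: P-H =  8 → I
  i= 6: C-G = 22 → W
  i= 7: A-D = 23 → X
  i= 8: U-C = 18 → S
  i= 9: Z-S =  7 → H
  i=10: U-N =  7 → H
  i=11: A-L = 15 → P
  i=12: U-O =  6 → G
  i=13: B-T =  8 → I
  i=14: Q-U = 22 → W
  i=15: Q-T = 23 → X
  i=16: U-C = 18 → S
  i=17: V-O =  7 → H
  i=18: F-Y =  7 → H
  i=19: O-Z = 15 → P
  i=20: E-Y =  6 → G
  i=21: G-Y =  8 → I
  i=22: X-B = 22 → W
  i=23: G-J = 23 → X
  i=24: E-M = 18 → S
  i=25: Q-J =  7 → H
  i=26: Q-J =  7 → H
  i=27: Y-J = 15 → P
  i=28: D-X =  6 → G
  i=29: X-P =  8 → I
  i=30: V-Z = 22 → W
  i=31: I-L = 23 → X
  i=32: U-C = 18 → S
  i=33: O-H =  7 → H
  i=34: R-K =  7 → H
  i=35: X-I = 15 → P
  i=36: X-R =  6 → G
  i=37: V-N =  8 → I
  i=38: P-T = 22 → W
  i=39: E-H = 23 → X
  i=40: O-W = 18 → S
  i=41: Q-J =  7 → H
  i=42: M-F =  7 → H
  shifts repeat with period 8: SHHPGIWX

SHHPGIWX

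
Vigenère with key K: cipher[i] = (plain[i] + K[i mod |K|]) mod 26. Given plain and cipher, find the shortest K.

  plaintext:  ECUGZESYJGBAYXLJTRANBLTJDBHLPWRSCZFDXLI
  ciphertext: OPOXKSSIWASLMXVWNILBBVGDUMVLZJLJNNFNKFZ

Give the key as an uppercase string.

KNURLOA

  i= 0: O-E = 10 → K
  i= 1: P-C = 13 → N
  i= 2: O-U = 20 → U
  i= 3: X-G = 17 → R
  i= 4: K-Z = 11 → L
  i= 5: S-E = 14 → O
  i= 6: S-S =  0 → A
  i= 7: I-Y = 10 → K
  i= 8: W-J = 13 → N
  i= 9: A-G = 20 → U
  i=10: S-B = 17 → R
  i=11: L-A = 11 → L
  i=12: M-Y = 14 → O
  i=13: X-X =  0 → A
  i=14: V-L = 10 → K
  i=15: W-J = 13 → N
  i=16: N-T = 20 → U
  i=17: I-R = 17 → R
  i=18: L-A = 11 → L
  i=19: B-N = 14 → O
  i=20: B-B =  0 → A
  i=21: V-L = 10 → K
  i=22: G-T = 13 → N
  i=23: D-J = 20 → U
  i=24: U-D = 17 → R
  i=25: M-B = 11 → L
  i=26: V-H = 14 → O
  i=27: L-L =  0 → A
  i=28: Z-P = 10 → K
  i=29: J-W = 13 → N
  i=30: L-R = 20 → U
  i=31: J-S = 17 → R
  i=32: N-C = 11 → L
  i=33: N-Z = 14 → O
  i=34: F-F =  0 → A
  i=35: N-D = 10 → K
  i=36: K-X = 13 → N
  i=37: F-L = 20 → U
  i=38: Z-I = 17 → R
  shifts repeat with period 7: KNURLOA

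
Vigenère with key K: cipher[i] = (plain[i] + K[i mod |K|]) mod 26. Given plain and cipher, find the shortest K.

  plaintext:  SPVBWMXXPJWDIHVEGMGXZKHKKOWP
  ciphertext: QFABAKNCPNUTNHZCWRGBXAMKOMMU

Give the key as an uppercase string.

  i= 0: Q-S = 24 → Y
  i= 1: F-P = 16 → Q
  i= 2: A-V =  5 → F
  i= 3: B-B =  0 → A
  i= 4: A-W =  4 → E
  i= 5: K-M = 24 → Y
  i= 6: N-X = 16 → Q
  i= 7: C-X =  5 → F
  i= 8: P-P =  0 → A
  i= 9: N-J =  4 → E
  i=10: U-W = 24 → Y
  i=11: T-D = 16 → Q
  i=12: N-I =  5 → F
  i=13: H-H =  0 → A
  i=14: Z-V =  4 → E
  i=15: C-E = 24 → Y
  i=16: W-G = 16 → Q
  i=17: R-M =  5 → F
  i=18: G-G =  0 → A
  i=19: B-X =  4 → E
  i=20: X-Z = 24 → Y
  i=21: A-K = 16 → Q
  i=22: M-H =  5 → F
  i=23: K-K =  0 → A
  i=24: O-K =  4 → E
  i=25: M-O = 24 → Y
  i=26: M-W = 16 → Q
  i=27: U-P =  5 → F
  shifts repeat with period 5: YQFAE

YQFAE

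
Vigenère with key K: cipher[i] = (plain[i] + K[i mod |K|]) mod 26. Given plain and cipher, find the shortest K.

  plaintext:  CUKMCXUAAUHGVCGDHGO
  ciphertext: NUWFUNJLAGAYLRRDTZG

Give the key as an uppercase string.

LAMTSQP

  i= 0: N-C = 11 → L
  i= 1: U-U =  0 → A
  i= 2: W-K = 12 → M
  i= 3: F-M = 19 → T
  i= 4: U-C = 18 → S
  i= 5: N-X = 16 → Q
  i= 6: J-U = 15 → P
  i= 7: L-A = 11 → L
  i= 8: A-A =  0 → A
  i= 9: G-U = 12 → M
  i=10: A-H = 19 → T
  i=11: Y-G = 18 → S
  i=12: L-V = 16 → Q
  i=13: R-C = 15 → P
  i=14: R-G = 11 → L
  i=15: D-D =  0 → A
  i=16: T-H = 12 → M
  i=17: Z-G = 19 → T
  i=18: G-O = 18 → S
  shifts repeat with period 7: LAMTSQP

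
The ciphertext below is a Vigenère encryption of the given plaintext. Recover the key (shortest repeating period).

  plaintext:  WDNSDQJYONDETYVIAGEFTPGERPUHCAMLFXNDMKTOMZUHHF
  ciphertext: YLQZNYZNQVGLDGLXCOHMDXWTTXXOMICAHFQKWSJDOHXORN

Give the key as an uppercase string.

CIDHKIQP

  i= 0: Y-W =  2 → C
  i= 1: L-D =  8 → I
  i= 2: Q-N =  3 → D
  i= 3: Z-S =  7 → H
  i= 4: N-D = 10 → K
  i= 5: Y-Q =  8 → I
  i= 6: Z-J = 16 → Q
  i= 7: N-Y = 15 → P
  i= 8: Q-O =  2 → C
  i= 9: V-N =  8 → I
  i=10: G-D =  3 → D
  i=11: L-E =  7 → H
  i=12: D-T = 10 → K
  i=13: G-Y =  8 → I
  i=14: L-V = 16 → Q
  i=15: X-I = 15 → P
  i=16: C-A =  2 → C
  i=17: O-G =  8 → I
  i=18: H-E =  3 → D
  i=19: M-F =  7 → H
  i=20: D-T = 10 → K
  i=21: X-P =  8 → I
  i=22: W-G = 16 → Q
  i=23: T-E = 15 → P
  i=24: T-R =  2 → C
  i=25: X-P =  8 → I
  i=26: X-U =  3 → D
  i=27: O-H =  7 → H
  i=28: M-C = 10 → K
  i=29: I-A =  8 → I
  i=30: C-M = 16 → Q
  i=31: A-L = 15 → P
  i=32: H-F =  2 → C
  i=33: F-X =  8 → I
  i=34: Q-N =  3 → D
  i=35: K-D =  7 → H
  i=36: W-M = 10 → K
  i=37: S-K =  8 → I
  i=38: J-T = 16 → Q
  i=39: D-O = 15 → P
  i=40: O-M =  2 → C
  i=41: H-Z =  8 → I
  i=42: X-U =  3 → D
  i=43: O-H =  7 → H
  i=44: R-H = 10 → K
  i=45: N-F =  8 → I
  shifts repeat with period 8: CIDHKIQP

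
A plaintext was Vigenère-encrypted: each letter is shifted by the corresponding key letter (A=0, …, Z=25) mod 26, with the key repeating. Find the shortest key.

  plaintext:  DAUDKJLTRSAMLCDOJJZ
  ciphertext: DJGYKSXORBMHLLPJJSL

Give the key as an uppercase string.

  i= 0: D-D =  0 → A
  i= 1: J-A =  9 → J
  i= 2: G-U = 12 → M
  i= 3: Y-D = 21 → V
  i= 4: K-K =  0 → A
  i= 5: S-J =  9 → J
  i= 6: X-L = 12 → M
  i= 7: O-T = 21 → V
  i= 8: R-R =  0 → A
  i= 9: B-S =  9 → J
  i=10: M-A = 12 → M
  i=11: H-M = 21 → V
  i=12: L-L =  0 → A
  i=13: L-C =  9 → J
  i=14: P-D = 12 → M
  i=15: J-O = 21 → V
  i=16: J-J =  0 → A
  i=17: S-J =  9 → J
  i=18: L-Z = 12 → M
  shifts repeat with period 4: AJMV

AJMV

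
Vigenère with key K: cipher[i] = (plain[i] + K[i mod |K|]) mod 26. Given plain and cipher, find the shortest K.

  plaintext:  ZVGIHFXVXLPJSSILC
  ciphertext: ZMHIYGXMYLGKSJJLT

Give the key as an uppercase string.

ARB

  i= 0: Z-Z =  0 → A
  i= 1: M-V = 17 → R
  i= 2: H-G =  1 → B
  i= 3: I-I =  0 → A
  i= 4: Y-H = 17 → R
  i= 5: G-F =  1 → B
  i= 6: X-X =  0 → A
  i= 7: M-V = 17 → R
  i= 8: Y-X =  1 → B
  i= 9: L-L =  0 → A
  i=10: G-P = 17 → R
  i=11: K-J =  1 → B
  i=12: S-S =  0 → A
  i=13: J-S = 17 → R
  i=14: J-I =  1 → B
  i=15: L-L =  0 → A
  i=16: T-C = 17 → R
  shifts repeat with period 3: ARB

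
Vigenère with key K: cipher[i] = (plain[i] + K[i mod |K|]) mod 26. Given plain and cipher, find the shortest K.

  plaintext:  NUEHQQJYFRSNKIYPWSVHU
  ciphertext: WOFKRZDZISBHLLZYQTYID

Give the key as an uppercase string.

JUBDB

  i= 0: W-N =  9 → J
  i= 1: O-U = 20 → U
  i= 2: F-E =  1 → B
  i= 3: K-H =  3 → D
  i= 4: R-Q =  1 → B
  i= 5: Z-Q =  9 → J
  i= 6: D-J = 20 → U
  i= 7: Z-Y =  1 → B
  i= 8: I-F =  3 → D
  i= 9: S-R =  1 → B
  i=10: B-S =  9 → J
  i=11: H-N = 20 → U
  i=12: L-K =  1 → B
  i=13: L-I =  3 → D
  i=14: Z-Y =  1 → B
  i=15: Y-P =  9 → J
  i=16: Q-W = 20 → U
  i=17: T-S =  1 → B
  i=18: Y-V =  3 → D
  i=19: I-H =  1 → B
  i=20: D-U =  9 → J
  shifts repeat with period 5: JUBDB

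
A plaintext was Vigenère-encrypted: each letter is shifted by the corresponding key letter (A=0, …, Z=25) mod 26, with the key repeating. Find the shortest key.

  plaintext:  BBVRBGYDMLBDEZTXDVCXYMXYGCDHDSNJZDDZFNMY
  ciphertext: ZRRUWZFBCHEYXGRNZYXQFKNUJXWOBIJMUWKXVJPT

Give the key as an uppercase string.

  i= 0: Z-B = 24 → Y
  i= 1: R-B = 16 → Q
  i= 2: R-V = 22 → W
  i= 3: U-R =  3 → D
  i= 4: W-B = 21 → V
  i= 5: Z-G = 19 → T
  i= 6: F-Y =  7 → H
  i= 7: B-D = 24 → Y
  i= 8: C-M = 16 → Q
  i= 9: H-L = 22 → W
  i=10: E-B =  3 → D
  i=11: Y-D = 21 → V
  i=12: X-E = 19 → T
  i=13: G-Z =  7 → H
  i=14: R-T = 24 → Y
  i=15: N-X = 16 → Q
  i=16: Z-D = 22 → W
  i=17: Y-V =  3 → D
  i=18: X-C = 21 → V
  i=19: Q-X = 19 → T
  i=20: F-Y =  7 → H
  i=21: K-M = 24 → Y
  i=22: N-X = 16 → Q
  i=23: U-Y = 22 → W
  i=24: J-G =  3 → D
  i=25: X-C = 21 → V
  i=26: W-D = 19 → T
  i=27: O-H =  7 → H
  i=28: B-D = 24 → Y
  i=29: I-S = 16 → Q
  i=30: J-N = 22 → W
  i=31: M-J =  3 → D
  i=32: U-Z = 21 → V
  i=33: W-D = 19 → T
  i=34: K-D =  7 → H
  i=35: X-Z = 24 → Y
  i=36: V-F = 16 → Q
  i=37: J-N = 22 → W
  i=38: P-M =  3 → D
  i=39: T-Y = 21 → V
  shifts repeat with period 7: YQWDVTH

YQWDVTH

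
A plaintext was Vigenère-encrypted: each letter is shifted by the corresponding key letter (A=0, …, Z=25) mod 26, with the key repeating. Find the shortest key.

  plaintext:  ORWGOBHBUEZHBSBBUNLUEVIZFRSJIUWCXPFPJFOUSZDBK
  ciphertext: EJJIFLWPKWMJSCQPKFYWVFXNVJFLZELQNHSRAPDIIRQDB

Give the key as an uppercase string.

QSNCRKPO

  i= 0: E-O = 16 → Q
  i= 1: J-R = 18 → S
  i= 2: J-W = 13 → N
  i= 3: I-G =  2 → C
  i= 4: F-O = 17 → R
  i= 5: L-B = 10 → K
  i= 6: W-H = 15 → P
  i= 7: P-B = 14 → O
  i= 8: K-U = 16 → Q
  i= 9: W-E = 18 → S
  i=10: M-Z = 13 → N
  i=11: J-H =  2 → C
  i=12: S-B = 17 → R
  i=13: C-S = 10 → K
  i=14: Q-B = 15 → P
  i=15: P-B = 14 → O
  i=16: K-U = 16 → Q
  i=17: F-N = 18 → S
  i=18: Y-L = 13 → N
  i=19: W-U =  2 → C
  i=20: V-E = 17 → R
  i=21: F-V = 10 → K
  i=22: X-I = 15 → P
  i=23: N-Z = 14 → O
  i=24: V-F = 16 → Q
  i=25: J-R = 18 → S
  i=26: F-S = 13 → N
  i=27: L-J =  2 → C
  i=28: Z-I = 17 → R
  i=29: E-U = 10 → K
  i=30: L-W = 15 → P
  i=31: Q-C = 14 → O
  i=32: N-X = 16 → Q
  i=33: H-P = 18 → S
  i=34: S-F = 13 → N
  i=35: R-P =  2 → C
  i=36: A-J = 17 → R
  i=37: P-F = 10 → K
  i=38: D-O = 15 → P
  i=39: I-U = 14 → O
  i=40: I-S = 16 → Q
  i=41: R-Z = 18 → S
  i=42: Q-D = 13 → N
  i=43: D-B =  2 → C
  i=44: B-K = 17 → R
  shifts repeat with period 8: QSNCRKPO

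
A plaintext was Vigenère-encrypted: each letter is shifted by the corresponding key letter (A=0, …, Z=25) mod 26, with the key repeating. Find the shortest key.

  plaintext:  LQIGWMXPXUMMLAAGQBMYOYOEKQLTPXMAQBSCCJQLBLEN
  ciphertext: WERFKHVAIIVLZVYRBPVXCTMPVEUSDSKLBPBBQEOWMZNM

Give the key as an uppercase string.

LOJZOVYL

  i= 0: W-L = 11 → L
  i= 1: E-Q = 14 → O
  i= 2: R-I =  9 → J
  i= 3: F-G = 25 → Z
  i= 4: K-W = 14 → O
  i= 5: H-M = 21 → V
  i= 6: V-X = 24 → Y
  i= 7: A-P = 11 → L
  i= 8: I-X = 11 → L
  i= 9: I-U = 14 → O
  i=10: V-M =  9 → J
  i=11: L-M = 25 → Z
  i=12: Z-L = 14 → O
  i=13: V-A = 21 → V
  i=14: Y-A = 24 → Y
  i=15: R-G = 11 → L
  i=16: B-Q = 11 → L
  i=17: P-B = 14 → O
  i=18: V-M =  9 → J
  i=19: X-Y = 25 → Z
  i=20: C-O = 14 → O
  i=21: T-Y = 21 → V
  i=22: M-O = 24 → Y
  i=23: P-E = 11 → L
  i=24: V-K = 11 → L
  i=25: E-Q = 14 → O
  i=26: U-L =  9 → J
  i=27: S-T = 25 → Z
  i=28: D-P = 14 → O
  i=29: S-X = 21 → V
  i=30: K-M = 24 → Y
  i=31: L-A = 11 → L
  i=32: B-Q = 11 → L
  i=33: P-B = 14 → O
  i=34: B-S =  9 → J
  i=35: B-C = 25 → Z
  i=36: Q-C = 14 → O
  i=37: E-J = 21 → V
  i=38: O-Q = 24 → Y
  i=39: W-L = 11 → L
  i=40: M-B = 11 → L
  i=41: Z-L = 14 → O
  i=42: N-E =  9 → J
  i=43: M-N = 25 → Z
  shifts repeat with period 8: LOJZOVYL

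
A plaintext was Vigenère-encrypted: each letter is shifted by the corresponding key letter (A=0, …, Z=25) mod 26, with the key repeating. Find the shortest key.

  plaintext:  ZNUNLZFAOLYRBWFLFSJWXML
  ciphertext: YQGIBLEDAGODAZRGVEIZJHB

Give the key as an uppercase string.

ZDMVQM

  i= 0: Y-Z = 25 → Z
  i= 1: Q-N =  3 → D
  i= 2: G-U = 12 → M
  i= 3: I-N = 21 → V
  i= 4: B-L = 16 → Q
  i= 5: L-Z = 12 → M
  i= 6: E-F = 25 → Z
  i= 7: D-A =  3 → D
  i= 8: A-O = 12 → M
  i= 9: G-L = 21 → V
  i=10: O-Y = 16 → Q
  i=11: D-R = 12 → M
  i=12: A-B = 25 → Z
  i=13: Z-W =  3 → D
  i=14: R-F = 12 → M
  i=15: G-L = 21 → V
  i=16: V-F = 16 → Q
  i=17: E-S = 12 → M
  i=18: I-J = 25 → Z
  i=19: Z-W =  3 → D
  i=20: J-X = 12 → M
  i=21: H-M = 21 → V
  i=22: B-L = 16 → Q
  shifts repeat with period 6: ZDMVQM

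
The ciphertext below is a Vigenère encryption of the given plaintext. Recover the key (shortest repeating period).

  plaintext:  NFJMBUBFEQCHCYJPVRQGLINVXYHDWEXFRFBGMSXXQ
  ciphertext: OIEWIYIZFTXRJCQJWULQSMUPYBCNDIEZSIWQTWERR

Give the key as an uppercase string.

BDVKHEHU

  i= 0: O-N =  1 → B
  i= 1: I-F =  3 → D
  i= 2: E-J = 21 → V
  i= 3: W-M = 10 → K
  i= 4: I-B =  7 → H
  i= 5: Y-U =  4 → E
  i= 6: I-B =  7 → H
  i= 7: Z-F = 20 → U
  i= 8: F-E =  1 → B
  i= 9: T-Q =  3 → D
  i=10: X-C = 21 → V
  i=11: R-H = 10 → K
  i=12: J-C =  7 → H
  i=13: C-Y =  4 → E
  i=14: Q-J =  7 → H
  i=15: J-P = 20 → U
  i=16: W-V =  1 → B
  i=17: U-R =  3 → D
  i=18: L-Q = 21 → V
  i=19: Q-G = 10 → K
  i=20: S-L =  7 → H
  i=21: M-I =  4 → E
  i=22: U-N =  7 → H
  i=23: P-V = 20 → U
  i=24: Y-X =  1 → B
  i=25: B-Y =  3 → D
  i=26: C-H = 21 → V
  i=27: N-D = 10 → K
  i=28: D-W =  7 → H
  i=29: I-E =  4 → E
  i=30: E-X =  7 → H
  i=31: Z-F = 20 → U
  i=32: S-R =  1 → B
  i=33: I-F =  3 → D
  i=34: W-B = 21 → V
  i=35: Q-G = 10 → K
  i=36: T-M =  7 → H
  i=37: W-S =  4 → E
  i=38: E-X =  7 → H
  i=39: R-X = 20 → U
  i=40: R-Q =  1 → B
  shifts repeat with period 8: BDVKHEHU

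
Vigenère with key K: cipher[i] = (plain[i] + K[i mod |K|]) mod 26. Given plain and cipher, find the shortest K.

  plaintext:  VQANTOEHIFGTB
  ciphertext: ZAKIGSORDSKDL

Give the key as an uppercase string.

  i= 0: Z-V =  4 → E
  i= 1: A-Q = 10 → K
  i= 2: K-A = 10 → K
  i= 3: I-N = 21 → V
  i= 4: G-T = 13 → N
  i= 5: S-O =  4 → E
  i= 6: O-E = 10 → K
  i= 7: R-H = 10 → K
  i= 8: D-I = 21 → V
  i= 9: S-F = 13 → N
  i=10: K-G =  4 → E
  i=11: D-T = 10 → K
  i=12: L-B = 10 → K
  shifts repeat with period 5: EKKVN

EKKVN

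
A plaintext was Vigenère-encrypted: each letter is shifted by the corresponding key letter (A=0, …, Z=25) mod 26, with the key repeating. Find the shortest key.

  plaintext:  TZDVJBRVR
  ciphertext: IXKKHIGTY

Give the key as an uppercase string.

  i= 0: I-T = 15 → P
  i= 1: X-Z = 24 → Y
  i= 2: K-D =  7 → H
  i= 3: K-V = 15 → P
  i= 4: H-J = 24 → Y
  i= 5: I-B =  7 → H
  i= 6: G-R = 15 → P
  i= 7: T-V = 24 → Y
  i= 8: Y-R =  7 → H
  shifts repeat with period 3: PYH

PYH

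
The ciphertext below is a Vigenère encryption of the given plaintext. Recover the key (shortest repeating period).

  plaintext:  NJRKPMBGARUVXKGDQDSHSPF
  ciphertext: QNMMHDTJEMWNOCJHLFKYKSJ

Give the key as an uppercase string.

DEVCSRS

  i= 0: Q-N =  3 → D
  i= 1: N-J =  4 → E
  i= 2: M-R = 21 → V
  i= 3: M-K =  2 → C
  i= 4: H-P = 18 → S
  i= 5: D-M = 17 → R
  i= 6: T-B = 18 → S
  i= 7: J-G =  3 → D
  i= 8: E-A =  4 → E
  i= 9: M-R = 21 → V
  i=10: W-U =  2 → C
  i=11: N-V = 18 → S
  i=12: O-X = 17 → R
  i=13: C-K = 18 → S
  i=14: J-G =  3 → D
  i=15: H-D =  4 → E
  i=16: L-Q = 21 → V
  i=17: F-D =  2 → C
  i=18: K-S = 18 → S
  i=19: Y-H = 17 → R
  i=20: K-S = 18 → S
  i=21: S-P =  3 → D
  i=22: J-F =  4 → E
  shifts repeat with period 7: DEVCSRS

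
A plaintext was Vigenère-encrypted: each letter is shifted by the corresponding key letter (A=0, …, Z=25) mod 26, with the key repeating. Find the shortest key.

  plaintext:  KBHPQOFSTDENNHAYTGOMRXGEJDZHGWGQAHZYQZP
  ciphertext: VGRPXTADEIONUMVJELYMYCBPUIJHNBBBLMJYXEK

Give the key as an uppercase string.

  i= 0: V-K = 11 → L
  i= 1: G-B =  5 → F
  i= 2: R-H = 10 → K
  i= 3: P-P =  0 → A
  i= 4: X-Q =  7 → H
  i= 5: T-O =  5 → F
  i= 6: A-F = 21 → V
  i= 7: D-S = 11 → L
  i= 8: E-T = 11 → L
  i= 9: I-D =  5 → F
  i=10: O-E = 10 → K
  i=11: N-N =  0 → A
  i=12: U-N =  7 → H
  i=13: M-H =  5 → F
  i=14: V-A = 21 → V
  i=15: J-Y = 11 → L
  i=16: E-T = 11 → L
  i=17: L-G =  5 → F
  i=18: Y-O = 10 → K
  i=19: M-M =  0 → A
  i=20: Y-R =  7 → H
  i=21: C-X =  5 → F
  i=22: B-G = 21 → V
  i=23: P-E = 11 → L
  i=24: U-J = 11 → L
  i=25: I-D =  5 → F
  i=26: J-Z = 10 → K
  i=27: H-H =  0 → A
  i=28: N-G =  7 → H
  i=29: B-W =  5 → F
  i=30: B-G = 21 → V
  i=31: B-Q = 11 → L
  i=32: L-A = 11 → L
  i=33: M-H =  5 → F
  i=34: J-Z = 10 → K
  i=35: Y-Y =  0 → A
  i=36: X-Q =  7 → H
  i=37: E-Z =  5 → F
  i=38: K-P = 21 → V
  shifts repeat with period 8: LFKAHFVL

LFKAHFVL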